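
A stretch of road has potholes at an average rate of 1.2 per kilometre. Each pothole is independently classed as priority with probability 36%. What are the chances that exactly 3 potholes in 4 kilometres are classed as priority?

Thinning: the potholes that are classed as priority themselves form a Poisson process with rate 0.36 × 1.2 = 0.432 per kilometre.
Over the interval, μ = 0.432 × 4 = 1.728 (4 kilometres).
P(N = 3) = e^(−1.728) · 1.728^3/3! ≈ 0.1528.

0.1528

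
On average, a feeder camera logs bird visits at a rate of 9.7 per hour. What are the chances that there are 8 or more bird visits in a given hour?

0.7515

With mean μ = 9.7 per hour,
P(N ≥ 8) = 1 − P(N ≤ 7) = 1 − Σ_{j=0}^{7} e^(−μ) μ^j/j! ≈ 0.7515.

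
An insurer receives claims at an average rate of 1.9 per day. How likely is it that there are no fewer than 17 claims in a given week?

Over the interval, μ = 1.9 × 7 = 13.3 (a week = 7 days).
P(N ≥ 17) = 1 − P(N ≤ 16) = 1 − Σ_{j=0}^{16} e^(−μ) μ^j/j! ≈ 0.1868.

0.1868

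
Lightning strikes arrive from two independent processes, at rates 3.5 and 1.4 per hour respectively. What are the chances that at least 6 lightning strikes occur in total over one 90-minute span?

0.7417

Independent Poisson processes superpose: combined rate λ = 3.5 + 1.4 = 4.9 per hour.
Over the interval, μ = 4.9 × 1.5 = 7.35 (a 90-minute span = 1.5 hours).
P(N ≥ 6) = 1 − P(N ≤ 5) ≈ 0.7417.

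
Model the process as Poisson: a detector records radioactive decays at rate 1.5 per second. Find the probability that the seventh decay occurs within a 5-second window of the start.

0.6218

Over the interval, μ = 1.5 × 5 = 7.5 (a 5-second window = 5 seconds).
The seventh arrival falls in the interval iff at least 7 events occur there: P(S_7 ≤ t) = P(N ≥ 7) = 1 − P(N ≤ 6) ≈ 0.6218.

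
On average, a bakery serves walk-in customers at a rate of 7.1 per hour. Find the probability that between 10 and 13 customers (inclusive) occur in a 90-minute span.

Over the interval, μ = 7.1 × 1.5 = 10.65 (a 90-minute span = 1.5 hours).
P(10 ≤ N ≤ 13) = Σ_{j=10}^{13} e^(−10.65) · 10.65^j/j! ≈ 0.4330.

0.4330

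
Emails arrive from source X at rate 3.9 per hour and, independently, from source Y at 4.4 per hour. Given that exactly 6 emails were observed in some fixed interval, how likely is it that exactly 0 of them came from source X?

0.0222

Given the total, each event is independently from source X with probability p = λ_X/(λ_X+λ_Y) = 3.9/8.3 ≈ 0.4699.
So K ~ Binomial(6, 3.9/8.3): P(K = 0) = C(6,0) · (3.9/8.3)^0 · (4.4/8.3)^6 ≈ 0.0222.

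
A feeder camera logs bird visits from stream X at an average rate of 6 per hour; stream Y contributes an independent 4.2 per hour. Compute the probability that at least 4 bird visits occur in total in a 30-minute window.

Independent Poisson processes superpose: combined rate λ = 6 + 4.2 = 10.2 per hour.
Over the interval, μ = 10.2 × 0.5 = 5.1 (a 30-minute window = 0.5 hours).
P(N ≥ 4) = 1 − P(N ≤ 3) ≈ 0.7487.

0.7487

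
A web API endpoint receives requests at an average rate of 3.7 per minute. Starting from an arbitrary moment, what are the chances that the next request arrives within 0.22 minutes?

Inter-arrival times are exponential with rate λ = 3.7 per minute.
P(T ≤ 0.22) = 1 − e^(−λt) = 1 − e^(−3.7 × 0.22) = 1 − e^(−0.814) ≈ 0.5569.

0.5569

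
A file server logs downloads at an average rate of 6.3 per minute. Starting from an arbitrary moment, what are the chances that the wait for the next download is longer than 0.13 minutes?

The wait for the next event is exponential with rate λ = 6.3 per minute.
P(T > 0.13) = e^(−λt) = e^(−6.3 × 0.13) = e^(−0.819) ≈ 0.4409.

0.4409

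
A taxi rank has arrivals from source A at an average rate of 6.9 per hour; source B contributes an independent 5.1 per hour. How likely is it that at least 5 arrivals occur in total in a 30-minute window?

0.7149

Independent Poisson processes superpose: combined rate λ = 6.9 + 5.1 = 12 per hour.
Over the interval, μ = 12 × 0.5 = 6 (a 30-minute window = 0.5 hours).
P(N ≥ 5) = 1 − P(N ≤ 4) ≈ 0.7149.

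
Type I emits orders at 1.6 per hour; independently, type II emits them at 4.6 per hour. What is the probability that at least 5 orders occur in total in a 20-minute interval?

Independent Poisson processes superpose: combined rate λ = 1.6 + 4.6 = 6.2 per hour.
Over the interval, μ = 6.2 × 1/3 ≈ 2.06667 (a 20-minute interval = 1/3 hours).
P(N ≥ 5) = 1 − P(N ≤ 4) ≈ 0.0589.

0.0589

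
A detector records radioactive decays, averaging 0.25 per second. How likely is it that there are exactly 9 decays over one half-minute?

Over the interval, μ = 0.25 × 30 = 7.5 (a half-minute = 30 seconds).
P(N = 9) = e^(−μ) μ^9/9! = e^(−7.5) · 7.5^9/362880 ≈ 0.1144.

0.1144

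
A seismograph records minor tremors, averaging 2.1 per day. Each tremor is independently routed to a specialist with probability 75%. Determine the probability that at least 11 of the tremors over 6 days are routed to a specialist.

0.3485

Thinning: the tremors that are routed to a specialist themselves form a Poisson process with rate 0.75 × 2.1 = 1.575 per day.
Over the interval, μ = 1.575 × 6 = 9.45 (6 days).
P(N ≥ 11) = 1 − P(N ≤ 10) ≈ 0.3485.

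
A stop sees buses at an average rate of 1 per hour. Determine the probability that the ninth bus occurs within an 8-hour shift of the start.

0.4075

Over the interval, μ = 1 × 8 = 8 (an 8-hour shift = 8 hours).
The ninth arrival falls in the interval iff at least 9 events occur there: P(S_9 ≤ t) = P(N ≥ 9) = 1 − P(N ≤ 8) ≈ 0.4075.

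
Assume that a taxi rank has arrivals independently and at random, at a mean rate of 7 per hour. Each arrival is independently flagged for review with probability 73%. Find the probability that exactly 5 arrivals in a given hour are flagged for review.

Thinning: the arrivals that are flagged for review themselves form a Poisson process with rate 0.73 × 7 = 5.11 per hour.
So μ = 5.11.
P(N = 5) = e^(−5.11) · 5.11^5/5! ≈ 0.1753.

0.1753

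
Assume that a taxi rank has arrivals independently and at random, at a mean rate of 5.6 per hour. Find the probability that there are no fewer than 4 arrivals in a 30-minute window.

0.3081

Over the interval, μ = 5.6 × 0.5 = 2.8 (a 30-minute window = 0.5 hours).
P(N ≥ 4) = 1 − P(N ≤ 3) = 1 − Σ_{j=0}^{3} e^(−μ) μ^j/j! ≈ 0.3081.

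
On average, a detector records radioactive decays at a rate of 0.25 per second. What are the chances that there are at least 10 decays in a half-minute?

0.2236

Over the interval, μ = 0.25 × 30 = 7.5 (a half-minute = 30 seconds).
P(N ≥ 10) = 1 − P(N ≤ 9) = 1 − Σ_{j=0}^{9} e^(−μ) μ^j/j! ≈ 0.2236.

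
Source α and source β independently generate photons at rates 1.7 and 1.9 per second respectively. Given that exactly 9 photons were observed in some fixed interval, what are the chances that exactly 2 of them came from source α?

Given the total, each event is independently from source α with probability p = λ_α/(λ_α+λ_β) = 1.7/3.6 ≈ 0.4722.
So K ~ Binomial(9, 1.7/3.6): P(K = 2) = C(9,2) · (1.7/3.6)^2 · (1.9/3.6)^7 ≈ 0.0916.

0.0916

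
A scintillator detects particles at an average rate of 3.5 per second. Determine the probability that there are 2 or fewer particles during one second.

0.3208

With mean μ = 3.5 per second,
P(N ≤ 2) = Σ_{j=0}^{2} e^(−μ) μ^j/j! ≈ 0.3208.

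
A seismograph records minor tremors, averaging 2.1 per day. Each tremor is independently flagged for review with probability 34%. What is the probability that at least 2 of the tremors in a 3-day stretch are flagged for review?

0.6311

Thinning: the tremors that are flagged for review themselves form a Poisson process with rate 0.34 × 2.1 = 0.714 per day.
Over the interval, μ = 0.714 × 3 = 2.142 (a 3-day stretch = 3 days).
P(N ≥ 2) = 1 − P(N ≤ 1) ≈ 0.6311.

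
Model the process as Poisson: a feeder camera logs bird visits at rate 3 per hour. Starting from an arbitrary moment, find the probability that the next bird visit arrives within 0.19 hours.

0.4345

Inter-arrival times are exponential with rate λ = 3 per hour.
P(T ≤ 0.19) = 1 − e^(−λt) = 1 − e^(−3 × 0.19) = 1 − e^(−0.57) ≈ 0.4345.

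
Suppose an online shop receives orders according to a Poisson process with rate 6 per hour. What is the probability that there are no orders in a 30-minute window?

0.0498

Over the interval, μ = 6 × 0.5 = 3 (a 30-minute window = 0.5 hours).
P(N = 0) = e^(−μ) μ^0/0! = e^(−3) · 3^0/1 ≈ 0.0498.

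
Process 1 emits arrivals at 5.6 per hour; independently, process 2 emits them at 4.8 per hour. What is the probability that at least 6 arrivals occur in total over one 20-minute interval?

Independent Poisson processes superpose: combined rate λ = 5.6 + 4.8 = 10.4 per hour.
Over the interval, μ = 10.4 × 1/3 ≈ 3.46667 (a 20-minute interval = 1/3 hours).
P(N ≥ 6) = 1 − P(N ≤ 5) ≈ 0.1380.

0.1380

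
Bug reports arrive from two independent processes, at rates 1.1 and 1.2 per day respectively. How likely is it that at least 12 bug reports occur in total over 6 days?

0.7227

Independent Poisson processes superpose: combined rate λ = 1.1 + 1.2 = 2.3 per day.
Over the interval, μ = 2.3 × 6 = 13.8 (6 days).
P(N ≥ 12) = 1 − P(N ≤ 11) ≈ 0.7227.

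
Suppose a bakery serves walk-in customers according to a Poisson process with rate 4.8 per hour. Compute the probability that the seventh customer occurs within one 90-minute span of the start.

0.5796

Over the interval, μ = 4.8 × 1.5 = 7.2 (a 90-minute span = 1.5 hours).
The seventh arrival falls in the interval iff at least 7 events occur there: P(S_7 ≤ t) = P(N ≥ 7) = 1 − P(N ≤ 6) ≈ 0.5796.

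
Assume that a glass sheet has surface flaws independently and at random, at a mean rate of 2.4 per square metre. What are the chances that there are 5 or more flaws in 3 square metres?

0.8445

Over the interval, μ = 2.4 × 3 = 7.2 (3 square metres).
P(N ≥ 5) = 1 − P(N ≤ 4) = 1 − Σ_{j=0}^{4} e^(−μ) μ^j/j! ≈ 0.8445.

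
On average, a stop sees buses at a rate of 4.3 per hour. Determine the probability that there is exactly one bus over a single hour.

With mean μ = 4.3 per hour,
P(N = 1) = e^(−μ) μ^1/1! = e^(−4.3) · 4.3^1/1 ≈ 0.0583.

0.0583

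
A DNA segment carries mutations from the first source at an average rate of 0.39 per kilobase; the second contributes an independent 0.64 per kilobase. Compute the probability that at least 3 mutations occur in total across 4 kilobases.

0.7790

Independent Poisson processes superpose: combined rate λ = 0.39 + 0.64 = 1.03 per kilobase.
Over the interval, μ = 1.03 × 4 = 4.12 (4 kilobases).
P(N ≥ 3) = 1 − P(N ≤ 2) ≈ 0.7790.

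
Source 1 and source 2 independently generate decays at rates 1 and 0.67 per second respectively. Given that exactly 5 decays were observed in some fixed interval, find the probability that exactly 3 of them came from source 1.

0.3456

Given the total, each event is independently from source 1 with probability p = λ_1/(λ_1+λ_2) = 1/1.67 ≈ 0.5988.
So K ~ Binomial(5, 1/1.67): P(K = 3) = C(5,3) · (1/1.67)^3 · (0.67/1.67)^2 ≈ 0.3456.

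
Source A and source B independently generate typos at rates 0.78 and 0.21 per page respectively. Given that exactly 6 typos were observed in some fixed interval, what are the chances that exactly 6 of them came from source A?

Given the total, each event is independently from source A with probability p = λ_A/(λ_A+λ_B) = 0.78/0.99 ≈ 0.7879.
So K ~ Binomial(6, 0.78/0.99): P(K = 6) = C(6,6) · (0.78/0.99)^6 · (0.21/0.99)^0 ≈ 0.2392.

0.2392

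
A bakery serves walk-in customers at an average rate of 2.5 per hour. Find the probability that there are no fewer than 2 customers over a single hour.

0.7127

With mean μ = 2.5 per hour,
P(N ≥ 2) = 1 − P(N ≤ 1) = 1 − Σ_{j=0}^{1} e^(−μ) μ^j/j! ≈ 0.7127.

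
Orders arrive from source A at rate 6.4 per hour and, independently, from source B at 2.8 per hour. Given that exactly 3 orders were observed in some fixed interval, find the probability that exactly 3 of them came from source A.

0.3366

Given the total, each event is independently from source A with probability p = λ_A/(λ_A+λ_B) = 6.4/9.2 ≈ 0.6957.
So K ~ Binomial(3, 6.4/9.2): P(K = 3) = C(3,3) · (6.4/9.2)^3 · (2.8/9.2)^0 ≈ 0.3366.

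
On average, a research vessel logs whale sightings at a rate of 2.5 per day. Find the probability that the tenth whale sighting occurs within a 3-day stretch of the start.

0.2236

Over the interval, μ = 2.5 × 3 = 7.5 (a 3-day stretch = 3 days).
The tenth arrival falls in the interval iff at least 10 events occur there: P(S_10 ≤ t) = P(N ≥ 10) = 1 − P(N ≤ 9) ≈ 0.2236.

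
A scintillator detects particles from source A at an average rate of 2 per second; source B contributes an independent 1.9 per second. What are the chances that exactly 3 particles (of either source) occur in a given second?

0.2001

Independent Poisson processes superpose: combined rate λ = 2 + 1.9 = 3.9 per second.
So μ = 3.9.
P(N = 3) = e^(−3.9) · 3.9^3/3! ≈ 0.2001.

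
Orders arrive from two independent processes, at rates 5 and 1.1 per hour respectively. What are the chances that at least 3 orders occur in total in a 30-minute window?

Independent Poisson processes superpose: combined rate λ = 5 + 1.1 = 6.1 per hour.
Over the interval, μ = 6.1 × 0.5 = 3.05 (a 30-minute window = 0.5 hours).
P(N ≥ 3) = 1 − P(N ≤ 2) ≈ 0.5879.

0.5879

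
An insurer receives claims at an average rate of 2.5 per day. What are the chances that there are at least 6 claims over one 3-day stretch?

Over the interval, μ = 2.5 × 3 = 7.5 (a 3-day stretch = 3 days).
P(N ≥ 6) = 1 − P(N ≤ 5) = 1 − Σ_{j=0}^{5} e^(−μ) μ^j/j! ≈ 0.7586.

0.7586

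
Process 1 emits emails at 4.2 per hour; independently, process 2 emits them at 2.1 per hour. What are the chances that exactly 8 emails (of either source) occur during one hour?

0.1130

Independent Poisson processes superpose: combined rate λ = 4.2 + 2.1 = 6.3 per hour.
So μ = 6.3.
P(N = 8) = e^(−6.3) · 6.3^8/8! ≈ 0.1130.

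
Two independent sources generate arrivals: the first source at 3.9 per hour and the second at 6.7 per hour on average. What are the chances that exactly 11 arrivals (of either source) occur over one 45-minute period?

Independent Poisson processes superpose: combined rate λ = 3.9 + 6.7 = 10.6 per hour.
Over the interval, μ = 10.6 × 0.75 = 7.95 (a 45-minute period = 0.75 hours).
P(N = 11) = e^(−7.95) · 7.95^11/11! ≈ 0.0708.

0.0708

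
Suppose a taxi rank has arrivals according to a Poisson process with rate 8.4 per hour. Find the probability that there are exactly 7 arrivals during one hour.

With mean μ = 8.4 per hour,
P(N = 7) = e^(−μ) μ^7/7! = e^(−8.4) · 8.4^7/5040 ≈ 0.1317.

0.1317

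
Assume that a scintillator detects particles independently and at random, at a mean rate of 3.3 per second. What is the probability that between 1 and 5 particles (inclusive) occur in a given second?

0.8460

With mean μ = 3.3 per second,
P(1 ≤ N ≤ 5) = Σ_{j=1}^{5} e^(−3.3) · 3.3^j/j! ≈ 0.8460.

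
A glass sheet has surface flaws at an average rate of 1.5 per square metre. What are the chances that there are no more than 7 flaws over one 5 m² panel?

0.5246

Over the interval, μ = 1.5 × 5 = 7.5 (a 5 m² panel = 5 square metres).
P(N ≤ 7) = Σ_{j=0}^{7} e^(−μ) μ^j/j! ≈ 0.5246.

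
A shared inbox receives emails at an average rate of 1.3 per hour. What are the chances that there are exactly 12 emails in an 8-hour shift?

0.1017

Over the interval, μ = 1.3 × 8 = 10.4 (an 8-hour shift = 8 hours).
P(N = 12) = e^(−μ) μ^12/12! = e^(−10.4) · 10.4^12/479001600 ≈ 0.1017.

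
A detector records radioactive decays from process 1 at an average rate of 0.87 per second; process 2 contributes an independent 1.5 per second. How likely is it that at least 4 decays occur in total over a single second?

Independent Poisson processes superpose: combined rate λ = 0.87 + 1.5 = 2.37 per second.
So μ = 2.37.
P(N ≥ 4) = 1 − P(N ≤ 3) ≈ 0.2150.

0.2150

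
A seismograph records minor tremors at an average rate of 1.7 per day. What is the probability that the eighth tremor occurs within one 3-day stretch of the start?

0.1440

Over the interval, μ = 1.7 × 3 = 5.1 (a 3-day stretch = 3 days).
The eighth arrival falls in the interval iff at least 8 events occur there: P(S_8 ≤ t) = P(N ≥ 8) = 1 − P(N ≤ 7) ≈ 0.1440.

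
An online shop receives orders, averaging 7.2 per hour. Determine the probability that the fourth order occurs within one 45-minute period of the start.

0.7867

Over the interval, μ = 7.2 × 0.75 = 5.4 (a 45-minute period = 0.75 hours).
The fourth arrival falls in the interval iff at least 4 events occur there: P(S_4 ≤ t) = P(N ≥ 4) = 1 − P(N ≤ 3) ≈ 0.7867.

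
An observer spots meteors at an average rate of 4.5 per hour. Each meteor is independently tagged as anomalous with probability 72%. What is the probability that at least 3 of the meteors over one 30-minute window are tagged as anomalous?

0.2218

Thinning: the meteors that are tagged as anomalous themselves form a Poisson process with rate 0.72 × 4.5 = 3.24 per hour.
Over the interval, μ = 3.24 × 0.5 = 1.62 (a 30-minute window = 0.5 hours).
P(N ≥ 3) = 1 − P(N ≤ 2) ≈ 0.2218.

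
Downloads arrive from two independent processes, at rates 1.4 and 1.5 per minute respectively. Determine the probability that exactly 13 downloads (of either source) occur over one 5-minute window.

0.1014

Independent Poisson processes superpose: combined rate λ = 1.4 + 1.5 = 2.9 per minute.
Over the interval, μ = 2.9 × 5 = 14.5 (a 5-minute window = 5 minutes).
P(N = 13) = e^(−14.5) · 14.5^13/13! ≈ 0.1014.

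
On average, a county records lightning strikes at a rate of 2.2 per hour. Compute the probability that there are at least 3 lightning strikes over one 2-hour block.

0.8149

Over the interval, μ = 2.2 × 2 = 4.4 (a 2-hour block = 2 hours).
P(N ≥ 3) = 1 − P(N ≤ 2) = 1 − Σ_{j=0}^{2} e^(−μ) μ^j/j! ≈ 0.8149.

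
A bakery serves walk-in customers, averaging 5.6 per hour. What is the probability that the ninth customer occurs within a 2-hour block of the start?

0.7853

Over the interval, μ = 5.6 × 2 = 11.2 (a 2-hour block = 2 hours).
The ninth arrival falls in the interval iff at least 9 events occur there: P(S_9 ≤ t) = P(N ≥ 9) = 1 − P(N ≤ 8) ≈ 0.7853.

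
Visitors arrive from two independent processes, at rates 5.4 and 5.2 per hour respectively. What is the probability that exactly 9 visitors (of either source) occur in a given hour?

Independent Poisson processes superpose: combined rate λ = 5.4 + 5.2 = 10.6 per hour.
So μ = 10.6.
P(N = 9) = e^(−10.6) · 10.6^9/9! ≈ 0.1160.

0.1160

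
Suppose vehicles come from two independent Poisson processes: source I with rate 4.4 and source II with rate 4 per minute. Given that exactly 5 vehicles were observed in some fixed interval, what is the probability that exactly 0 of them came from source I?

Given the total, each event is independently from source I with probability p = λ_I/(λ_I+λ_II) = 4.4/8.4 ≈ 0.5238.
So K ~ Binomial(5, 4.4/8.4): P(K = 0) = C(5,0) · (4.4/8.4)^0 · (4/8.4)^5 ≈ 0.0245.

0.0245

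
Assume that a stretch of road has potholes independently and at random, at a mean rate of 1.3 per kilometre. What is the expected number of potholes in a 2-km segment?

E[N] = λt = 1.3 × 2 = 2.6 (a 2-km segment = 2 kilometres).

2.6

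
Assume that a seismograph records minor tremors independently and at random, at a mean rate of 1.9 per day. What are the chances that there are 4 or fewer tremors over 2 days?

Over the interval, μ = 1.9 × 2 = 3.8 (2 days).
P(N ≤ 4) = Σ_{j=0}^{4} e^(−μ) μ^j/j! ≈ 0.6678.

0.6678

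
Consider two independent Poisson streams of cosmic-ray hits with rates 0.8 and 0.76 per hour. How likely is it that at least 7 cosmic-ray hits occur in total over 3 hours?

0.1927

Independent Poisson processes superpose: combined rate λ = 0.8 + 0.76 = 1.56 per hour.
Over the interval, μ = 1.56 × 3 = 4.68 (3 hours).
P(N ≥ 7) = 1 − P(N ≤ 6) ≈ 0.1927.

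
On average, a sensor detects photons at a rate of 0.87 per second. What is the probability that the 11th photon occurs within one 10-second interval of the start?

Over the interval, μ = 0.87 × 10 = 8.7 (a 10-second interval = 10 seconds).
The 11th arrival falls in the interval iff at least 11 events occur there: P(S_11 ≤ t) = P(N ≥ 11) = 1 − P(N ≤ 10) ≈ 0.2591.

0.2591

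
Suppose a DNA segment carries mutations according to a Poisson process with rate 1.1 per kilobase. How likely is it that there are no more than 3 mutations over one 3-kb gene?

0.5803

Over the interval, μ = 1.1 × 3 = 3.3 (a 3-kb gene = 3 kilobases).
P(N ≤ 3) = Σ_{j=0}^{3} e^(−μ) μ^j/j! ≈ 0.5803.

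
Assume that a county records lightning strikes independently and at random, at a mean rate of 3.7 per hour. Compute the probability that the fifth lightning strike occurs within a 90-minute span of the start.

Over the interval, μ = 3.7 × 1.5 = 5.55 (a 90-minute span = 1.5 hours).
The fifth arrival falls in the interval iff at least 5 events occur there: P(S_5 ≤ t) = P(N ≥ 5) = 1 − P(N ≤ 4) ≈ 0.6502.

0.6502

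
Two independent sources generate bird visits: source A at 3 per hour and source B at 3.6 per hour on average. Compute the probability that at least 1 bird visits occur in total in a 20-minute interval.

Independent Poisson processes superpose: combined rate λ = 3 + 3.6 = 6.6 per hour.
Over the interval, μ = 6.6 × 1/3 = 2.2 (a 20-minute interval = 1/3 hours).
P(N ≥ 1) = 1 − P(N ≤ 0) ≈ 0.8892.

0.8892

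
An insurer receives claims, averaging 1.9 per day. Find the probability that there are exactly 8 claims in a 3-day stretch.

0.0925

Over the interval, μ = 1.9 × 3 = 5.7 (a 3-day stretch = 3 days).
P(N = 8) = e^(−μ) μ^8/8! = e^(−5.7) · 5.7^8/40320 ≈ 0.0925.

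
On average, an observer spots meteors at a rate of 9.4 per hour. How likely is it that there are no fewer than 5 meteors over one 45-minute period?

0.8315

Over the interval, μ = 9.4 × 0.75 = 7.05 (a 45-minute period = 0.75 hours).
P(N ≥ 5) = 1 − P(N ≤ 4) = 1 − Σ_{j=0}^{4} e^(−μ) μ^j/j! ≈ 0.8315.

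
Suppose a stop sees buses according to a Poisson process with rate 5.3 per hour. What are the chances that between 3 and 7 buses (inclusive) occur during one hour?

With mean μ = 5.3 per hour,
P(3 ≤ N ≤ 7) = Σ_{j=3}^{7} e^(−5.3) · 5.3^j/j! ≈ 0.7319.

0.7319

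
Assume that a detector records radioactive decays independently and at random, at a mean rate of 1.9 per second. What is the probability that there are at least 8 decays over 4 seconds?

0.4900

Over the interval, μ = 1.9 × 4 = 7.6 (4 seconds).
P(N ≥ 8) = 1 − P(N ≤ 7) = 1 − Σ_{j=0}^{7} e^(−μ) μ^j/j! ≈ 0.4900.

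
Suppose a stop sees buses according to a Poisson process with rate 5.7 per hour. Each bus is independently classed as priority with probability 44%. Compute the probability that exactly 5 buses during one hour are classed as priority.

0.0673

Thinning: the buses that are classed as priority themselves form a Poisson process with rate 0.44 × 5.7 = 2.508 per hour.
So μ = 2.508.
P(N = 5) = e^(−2.508) · 2.508^5/5! ≈ 0.0673.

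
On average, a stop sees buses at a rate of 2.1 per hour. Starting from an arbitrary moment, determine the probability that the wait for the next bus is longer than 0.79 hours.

The wait for the next event is exponential with rate λ = 2.1 per hour.
P(T > 0.79) = e^(−λt) = e^(−2.1 × 0.79) = e^(−1.659) ≈ 0.1903.

0.1903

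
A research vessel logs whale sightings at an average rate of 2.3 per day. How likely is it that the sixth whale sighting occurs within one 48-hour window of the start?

Over the interval, μ = 2.3 × 2 = 4.6 (a 48-hour window = 2 days).
The sixth arrival falls in the interval iff at least 6 events occur there: P(S_6 ≤ t) = P(N ≥ 6) = 1 − P(N ≤ 5) ≈ 0.3142.

0.3142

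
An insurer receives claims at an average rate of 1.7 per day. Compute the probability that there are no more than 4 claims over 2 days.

Over the interval, μ = 1.7 × 2 = 3.4 (2 days).
P(N ≤ 4) = Σ_{j=0}^{4} e^(−μ) μ^j/j! ≈ 0.7442.

0.7442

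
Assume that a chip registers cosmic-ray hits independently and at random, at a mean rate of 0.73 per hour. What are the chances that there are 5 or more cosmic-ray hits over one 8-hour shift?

0.6930

Over the interval, μ = 0.73 × 8 = 5.84 (an 8-hour shift = 8 hours).
P(N ≥ 5) = 1 − P(N ≤ 4) = 1 − Σ_{j=0}^{4} e^(−μ) μ^j/j! ≈ 0.6930.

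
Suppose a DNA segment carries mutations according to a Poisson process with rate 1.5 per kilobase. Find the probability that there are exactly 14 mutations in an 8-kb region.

Over the interval, μ = 1.5 × 8 = 12 (an 8-kb region = 8 kilobases).
P(N = 14) = e^(−μ) μ^14/14! = e^(−12) · 12^14/87178291200 ≈ 0.0905.

0.0905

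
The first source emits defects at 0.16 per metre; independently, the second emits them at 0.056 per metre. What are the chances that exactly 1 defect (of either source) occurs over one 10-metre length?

0.2491

Independent Poisson processes superpose: combined rate λ = 0.16 + 0.056 = 0.216 per metre.
Over the interval, μ = 0.216 × 10 = 2.16 (a 10-metre length = 10 metres).
P(N = 1) = e^(−2.16) · 2.16^1/1! ≈ 0.2491.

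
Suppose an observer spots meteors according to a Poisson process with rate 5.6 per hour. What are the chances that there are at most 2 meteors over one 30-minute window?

Over the interval, μ = 5.6 × 0.5 = 2.8 (a 30-minute window = 0.5 hours).
P(N ≤ 2) = Σ_{j=0}^{2} e^(−μ) μ^j/j! ≈ 0.4695.

0.4695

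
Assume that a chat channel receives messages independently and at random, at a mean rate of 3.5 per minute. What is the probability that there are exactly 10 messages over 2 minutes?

0.0710

Over the interval, μ = 3.5 × 2 = 7 (2 minutes).
P(N = 10) = e^(−μ) μ^10/10! = e^(−7) · 7^10/3628800 ≈ 0.0710.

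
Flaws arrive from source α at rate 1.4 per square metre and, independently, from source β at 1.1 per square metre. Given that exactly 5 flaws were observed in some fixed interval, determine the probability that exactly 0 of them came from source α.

Given the total, each event is independently from source α with probability p = λ_α/(λ_α+λ_β) = 1.4/2.5 = 0.5600.
So K ~ Binomial(5, 1.4/2.5): P(K = 0) = C(5,0) · (1.4/2.5)^0 · (1.1/2.5)^5 ≈ 0.0165.

0.0165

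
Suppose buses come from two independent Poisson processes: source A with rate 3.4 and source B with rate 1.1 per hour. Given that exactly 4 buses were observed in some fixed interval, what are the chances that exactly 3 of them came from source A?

0.4217

Given the total, each event is independently from source A with probability p = λ_A/(λ_A+λ_B) = 3.4/4.5 ≈ 0.7556.
So K ~ Binomial(4, 3.4/4.5): P(K = 3) = C(4,3) · (3.4/4.5)^3 · (1.1/4.5)^1 ≈ 0.4217.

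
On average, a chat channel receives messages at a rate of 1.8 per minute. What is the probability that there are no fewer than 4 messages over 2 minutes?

Over the interval, μ = 1.8 × 2 = 3.6 (2 minutes).
P(N ≥ 4) = 1 − P(N ≤ 3) = 1 − Σ_{j=0}^{3} e^(−μ) μ^j/j! ≈ 0.4848.

0.4848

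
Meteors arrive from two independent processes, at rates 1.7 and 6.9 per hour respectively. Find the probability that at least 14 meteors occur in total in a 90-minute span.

Independent Poisson processes superpose: combined rate λ = 1.7 + 6.9 = 8.6 per hour.
Over the interval, μ = 8.6 × 1.5 = 12.9 (a 90-minute span = 1.5 hours).
P(N ≥ 14) = 1 − P(N ≤ 13) ≈ 0.4160.

0.4160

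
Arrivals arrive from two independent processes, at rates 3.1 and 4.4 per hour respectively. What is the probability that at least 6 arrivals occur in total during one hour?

0.7586

Independent Poisson processes superpose: combined rate λ = 3.1 + 4.4 = 7.5 per hour.
So μ = 7.5.
P(N ≥ 6) = 1 − P(N ≤ 5) ≈ 0.7586.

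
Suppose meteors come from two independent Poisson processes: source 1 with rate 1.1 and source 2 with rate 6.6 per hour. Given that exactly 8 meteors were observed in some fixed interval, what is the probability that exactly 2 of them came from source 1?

Given the total, each event is independently from source 1 with probability p = λ_1/(λ_1+λ_2) = 1.1/7.7 ≈ 0.1429.
So K ~ Binomial(8, 1.1/7.7): P(K = 2) = C(8,2) · (1.1/7.7)^2 · (6.6/7.7)^6 ≈ 0.2266.

0.2266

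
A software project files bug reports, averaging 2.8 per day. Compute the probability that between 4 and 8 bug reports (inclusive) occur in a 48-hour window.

0.6951

Over the interval, μ = 2.8 × 2 = 5.6 (a 48-hour window = 2 days).
P(4 ≤ N ≤ 8) = Σ_{j=4}^{8} e^(−5.6) · 5.6^j/j! ≈ 0.6951.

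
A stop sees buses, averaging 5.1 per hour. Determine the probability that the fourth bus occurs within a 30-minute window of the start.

Over the interval, μ = 5.1 × 0.5 = 2.55 (a 30-minute window = 0.5 hours).
The fourth arrival falls in the interval iff at least 4 events occur there: P(S_4 ≤ t) = P(N ≥ 4) = 1 − P(N ≤ 3) ≈ 0.2532.

0.2532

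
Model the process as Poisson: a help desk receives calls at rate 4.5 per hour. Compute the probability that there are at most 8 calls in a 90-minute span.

0.7611

Over the interval, μ = 4.5 × 1.5 = 6.75 (a 90-minute span = 1.5 hours).
P(N ≤ 8) = Σ_{j=0}^{8} e^(−μ) μ^j/j! ≈ 0.7611.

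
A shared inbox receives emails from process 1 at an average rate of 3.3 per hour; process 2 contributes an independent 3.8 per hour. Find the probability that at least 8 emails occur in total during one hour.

Independent Poisson processes superpose: combined rate λ = 3.3 + 3.8 = 7.1 per hour.
So μ = 7.1.
P(N ≥ 8) = 1 − P(N ≤ 7) ≈ 0.4162.

0.4162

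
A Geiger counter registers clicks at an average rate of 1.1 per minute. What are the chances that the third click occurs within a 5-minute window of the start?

Over the interval, μ = 1.1 × 5 = 5.5 (a 5-minute window = 5 minutes).
The third arrival falls in the interval iff at least 3 events occur there: P(S_3 ≤ t) = P(N ≥ 3) = 1 − P(N ≤ 2) ≈ 0.9116.

0.9116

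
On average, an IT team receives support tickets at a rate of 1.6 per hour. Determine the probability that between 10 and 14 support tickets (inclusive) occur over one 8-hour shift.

0.5159

Over the interval, μ = 1.6 × 8 = 12.8 (an 8-hour shift = 8 hours).
P(10 ≤ N ≤ 14) = Σ_{j=10}^{14} e^(−12.8) · 12.8^j/j! ≈ 0.5159.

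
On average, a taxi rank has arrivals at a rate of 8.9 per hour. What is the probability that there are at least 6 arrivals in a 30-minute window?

Over the interval, μ = 8.9 × 0.5 = 4.45 (a 30-minute window = 0.5 hours).
P(N ≥ 6) = 1 − P(N ≤ 5) = 1 − Σ_{j=0}^{5} e^(−μ) μ^j/j! ≈ 0.2886.

0.2886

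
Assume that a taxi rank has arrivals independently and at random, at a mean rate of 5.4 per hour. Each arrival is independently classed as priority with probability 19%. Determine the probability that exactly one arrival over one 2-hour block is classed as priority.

0.2636

Thinning: the arrivals that are classed as priority themselves form a Poisson process with rate 0.19 × 5.4 = 1.026 per hour.
Over the interval, μ = 1.026 × 2 = 2.052 (a 2-hour block = 2 hours).
P(N = 1) = e^(−2.052) · 2.052^1/1! ≈ 0.2636.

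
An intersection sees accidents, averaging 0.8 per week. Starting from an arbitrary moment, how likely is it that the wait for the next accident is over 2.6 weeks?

The wait for the next event is exponential with rate λ = 0.8 per week.
P(T > 2.6) = e^(−λt) = e^(−0.8 × 2.6) = e^(−2.08) ≈ 0.1249.

0.1249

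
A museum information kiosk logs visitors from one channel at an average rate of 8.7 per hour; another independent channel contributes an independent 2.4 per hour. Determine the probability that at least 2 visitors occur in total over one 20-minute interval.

0.8838

Independent Poisson processes superpose: combined rate λ = 8.7 + 2.4 = 11.1 per hour.
Over the interval, μ = 11.1 × 1/3 = 3.7 (a 20-minute interval = 1/3 hours).
P(N ≥ 2) = 1 − P(N ≤ 1) ≈ 0.8838.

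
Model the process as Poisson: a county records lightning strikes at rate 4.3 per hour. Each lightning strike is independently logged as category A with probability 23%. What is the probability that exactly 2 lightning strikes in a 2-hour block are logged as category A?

0.2706

Thinning: the lightning strikes that are logged as category A themselves form a Poisson process with rate 0.23 × 4.3 = 0.989 per hour.
Over the interval, μ = 0.989 × 2 = 1.978 (a 2-hour block = 2 hours).
P(N = 2) = e^(−1.978) · 1.978^2/2! ≈ 0.2706.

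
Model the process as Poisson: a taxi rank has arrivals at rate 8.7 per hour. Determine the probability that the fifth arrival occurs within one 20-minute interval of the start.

Over the interval, μ = 8.7 × 1/3 = 2.9 (a 20-minute interval = 1/3 hours).
The fifth arrival falls in the interval iff at least 5 events occur there: P(S_5 ≤ t) = P(N ≥ 5) = 1 − P(N ≤ 4) ≈ 0.1682.

0.1682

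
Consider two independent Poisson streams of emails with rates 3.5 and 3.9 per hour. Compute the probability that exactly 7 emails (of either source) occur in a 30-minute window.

Independent Poisson processes superpose: combined rate λ = 3.5 + 3.9 = 7.4 per hour.
Over the interval, μ = 7.4 × 0.5 = 3.7 (a 30-minute window = 0.5 hours).
P(N = 7) = e^(−3.7) · 3.7^7/7! ≈ 0.0466.

0.0466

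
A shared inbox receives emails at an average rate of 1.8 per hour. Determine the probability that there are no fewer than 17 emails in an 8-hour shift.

Over the interval, μ = 1.8 × 8 = 14.4 (an 8-hour shift = 8 hours).
P(N ≥ 17) = 1 − P(N ≤ 16) = 1 − Σ_{j=0}^{16} e^(−μ) μ^j/j! ≈ 0.2796.

0.2796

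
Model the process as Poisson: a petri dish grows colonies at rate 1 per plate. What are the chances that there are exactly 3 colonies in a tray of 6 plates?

0.0892

Over the interval, μ = 1 × 6 = 6 (a tray of 6 plates = 6 plates).
P(N = 3) = e^(−μ) μ^3/3! = e^(−6) · 6^3/6 ≈ 0.0892.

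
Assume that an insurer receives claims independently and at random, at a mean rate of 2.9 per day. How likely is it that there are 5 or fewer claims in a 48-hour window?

Over the interval, μ = 2.9 × 2 = 5.8 (a 48-hour window = 2 days).
P(N ≤ 5) = Σ_{j=0}^{5} e^(−μ) μ^j/j! ≈ 0.4783.

0.4783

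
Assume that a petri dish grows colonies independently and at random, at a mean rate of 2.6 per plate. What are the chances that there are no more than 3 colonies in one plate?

With mean μ = 2.6 per plate,
P(N ≤ 3) = Σ_{j=0}^{3} e^(−μ) μ^j/j! ≈ 0.7360.

0.7360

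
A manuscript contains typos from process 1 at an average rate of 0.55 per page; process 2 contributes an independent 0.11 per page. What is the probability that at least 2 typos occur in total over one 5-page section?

0.8414

Independent Poisson processes superpose: combined rate λ = 0.55 + 0.11 = 0.66 per page.
Over the interval, μ = 0.66 × 5 = 3.3 (a 5-page section = 5 pages).
P(N ≥ 2) = 1 − P(N ≤ 1) ≈ 0.8414.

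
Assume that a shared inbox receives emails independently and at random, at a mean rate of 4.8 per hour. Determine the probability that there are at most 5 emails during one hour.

0.6510

With mean μ = 4.8 per hour,
P(N ≤ 5) = Σ_{j=0}^{5} e^(−μ) μ^j/j! ≈ 0.6510.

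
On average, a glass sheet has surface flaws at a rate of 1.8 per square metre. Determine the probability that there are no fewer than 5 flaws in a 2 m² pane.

0.2936

Over the interval, μ = 1.8 × 2 = 3.6 (a 2 m² pane = 2 square metres).
P(N ≥ 5) = 1 − P(N ≤ 4) = 1 − Σ_{j=0}^{4} e^(−μ) μ^j/j! ≈ 0.2936.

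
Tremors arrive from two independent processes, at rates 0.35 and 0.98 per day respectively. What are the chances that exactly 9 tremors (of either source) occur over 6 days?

0.1238

Independent Poisson processes superpose: combined rate λ = 0.35 + 0.98 = 1.33 per day.
Over the interval, μ = 1.33 × 6 = 7.98 (6 days).
P(N = 9) = e^(−7.98) · 7.98^9/9! ≈ 0.1238.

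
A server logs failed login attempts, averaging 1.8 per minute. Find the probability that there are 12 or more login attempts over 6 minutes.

Over the interval, μ = 1.8 × 6 = 10.8 (6 minutes).
P(N ≥ 12) = 1 − P(N ≤ 11) = 1 − Σ_{j=0}^{11} e^(−μ) μ^j/j! ≈ 0.3969.

0.3969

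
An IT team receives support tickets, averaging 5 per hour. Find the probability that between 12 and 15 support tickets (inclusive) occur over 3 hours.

Over the interval, μ = 5 × 3 = 15 (3 hours).
P(12 ≤ N ≤ 15) = Σ_{j=12}^{15} e^(−15) · 15^j/j! ≈ 0.3833.

0.3833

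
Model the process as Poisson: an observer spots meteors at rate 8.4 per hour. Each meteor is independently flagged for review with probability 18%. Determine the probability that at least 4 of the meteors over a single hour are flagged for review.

Thinning: the meteors that are flagged for review themselves form a Poisson process with rate 0.18 × 8.4 = 1.512 per hour.
So μ = 1.512.
P(N ≥ 4) = 1 − P(N ≤ 3) ≈ 0.0672.

0.0672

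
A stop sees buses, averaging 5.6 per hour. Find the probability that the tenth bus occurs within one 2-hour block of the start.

Over the interval, μ = 5.6 × 2 = 11.2 (a 2-hour block = 2 hours).
The tenth arrival falls in the interval iff at least 10 events occur there: P(S_10 ≤ t) = P(N ≥ 10) = 1 − P(N ≤ 9) ≈ 0.6808.

0.6808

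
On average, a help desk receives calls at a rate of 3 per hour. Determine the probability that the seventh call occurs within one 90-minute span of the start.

Over the interval, μ = 3 × 1.5 = 4.5 (a 90-minute span = 1.5 hours).
The seventh arrival falls in the interval iff at least 7 events occur there: P(S_7 ≤ t) = P(N ≥ 7) = 1 − P(N ≤ 6) ≈ 0.1689.

0.1689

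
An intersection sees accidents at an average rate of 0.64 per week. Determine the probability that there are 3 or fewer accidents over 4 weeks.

Over the interval, μ = 0.64 × 4 = 2.56 (4 weeks).
P(N ≤ 3) = Σ_{j=0}^{3} e^(−μ) μ^j/j! ≈ 0.7447.

0.7447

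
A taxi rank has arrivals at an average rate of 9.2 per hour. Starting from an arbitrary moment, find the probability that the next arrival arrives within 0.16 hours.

Inter-arrival times are exponential with rate λ = 9.2 per hour.
P(T ≤ 0.16) = 1 − e^(−λt) = 1 − e^(−9.2 × 0.16) = 1 − e^(−1.472) ≈ 0.7705.

0.7705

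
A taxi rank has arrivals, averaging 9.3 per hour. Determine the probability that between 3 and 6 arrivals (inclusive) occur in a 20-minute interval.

Over the interval, μ = 9.3 × 1/3 = 3.1 (a 20-minute interval = 1/3 hours).
P(3 ≤ N ≤ 6) = Σ_{j=3}^{6} e^(−3.1) · 3.1^j/j! ≈ 0.5600.

0.5600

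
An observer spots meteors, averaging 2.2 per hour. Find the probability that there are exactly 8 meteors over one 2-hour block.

Over the interval, μ = 2.2 × 2 = 4.4 (a 2-hour block = 2 hours).
P(N = 8) = e^(−μ) μ^8/8! = e^(−4.4) · 4.4^8/40320 ≈ 0.0428.

0.0428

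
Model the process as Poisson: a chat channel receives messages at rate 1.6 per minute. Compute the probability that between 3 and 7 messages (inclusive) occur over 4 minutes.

0.6410

Over the interval, μ = 1.6 × 4 = 6.4 (4 minutes).
P(3 ≤ N ≤ 7) = Σ_{j=3}^{7} e^(−6.4) · 6.4^j/j! ≈ 0.6410.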